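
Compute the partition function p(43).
63261

p(n) counts ways to write n as a sum of positive integers (order ignored).
Euler's pentagonal recurrence: p(k) = p(k-1) + p(k-2) - p(k-5) - p(k-7) + p(k-12) + p(k-15) - ... (offsets j(3j∓1)/2, signs ++--, p(0)=1, p(<0)=0).
DP table for k = 0..42: p(0)=1, p(1)=1, p(2)=2, p(3)=3, p(4)=5, p(5)=7, p(6)=11, p(7)=15, p(8)=22, p(9)=30, p(10)=42, p(11)=56, p(12)=77, p(13)=101, p(14)=135, p(15)=176, p(16)=231, p(17)=297, p(18)=385, p(19)=490, p(20)=627, p(21)=792, p(22)=1002, p(23)=1255, p(24)=1575, p(25)=1958, p(26)=2436, p(27)=3010, p(28)=3718, p(29)=4565, p(30)=5604, p(31)=6842, p(32)=8349, p(33)=10143, p(34)=12310, p(35)=14883, p(36)=17977, p(37)=21637, p(38)=26015, p(39)=31185, p(40)=37338, p(41)=44583, p(42)=53174.
Final step: p(43) = p(42) + p(41) - p(38) - p(36) + p(31) + p(28) - p(21) - p(17) + p(8) + p(3)
= 53174 + 44583 - 26015 - 17977 + 6842 + 3718 - 792 - 297 + 22 + 3
= 63261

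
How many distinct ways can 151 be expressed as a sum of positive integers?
45060624582

p(n) counts ways to write n as a sum of positive integers (order ignored).
Euler's pentagonal recurrence: p(k) = p(k-1) + p(k-2) - p(k-5) - p(k-7) + p(k-12) + p(k-15) - ... (offsets j(3j∓1)/2, signs ++--, p(0)=1, p(<0)=0).
DP table for k = 0..150: p(0)=1, p(1)=1, p(2)=2, p(3)=3, p(4)=5, p(5)=7, p(6)=11, p(7)=15, p(8)=22, p(9)=30, p(10)=42, p(11)=56, p(12)=77, p(13)=101, p(14)=135, p(15)=176, p(16)=231, p(17)=297, p(18)=385, p(19)=490, p(20)=627, p(21)=792, p(22)=1002, p(23)=1255, p(24)=1575, p(25)=1958, p(26)=2436, p(27)=3010, p(28)=3718, p(29)=4565, p(30)=5604, p(31)=6842, p(32)=8349, p(33)=10143, p(34)=12310, p(35)=14883, p(36)=17977, p(37)=21637, p(38)=26015, p(39)=31185, p(40)=37338, p(41)=44583, p(42)=53174, p(43)=63261, p(44)=75175, p(45)=89134, p(46)=105558, p(47)=124754, p(48)=147273, p(49)=173525, p(50)=204226, p(51)=239943, p(52)=281589, p(53)=329931, p(54)=386155, p(55)=451276, p(56)=526823, p(57)=614154, p(58)=715220, p(59)=831820, p(60)=966467, p(61)=1121505, p(62)=1300156, p(63)=1505499, p(64)=1741630, p(65)=2012558, p(66)=2323520, p(67)=2679689, p(68)=3087735, p(69)=3554345, p(70)=4087968, p(71)=4697205, p(72)=5392783, p(73)=6185689, p(74)=7089500, p(75)=8118264, p(76)=9289091, p(77)=10619863, p(78)=12132164, p(79)=13848650, p(80)=15796476, p(81)=18004327, p(82)=20506255, p(83)=23338469, p(84)=26543660, p(85)=30167357, p(86)=34262962, p(87)=38887673, p(88)=44108109, p(89)=49995925, p(90)=56634173, p(91)=64112359, p(92)=72533807, p(93)=82010177, p(94)=92669720, p(95)=104651419, p(96)=118114304, p(97)=133230930, p(98)=150198136, p(99)=169229875, p(100)=190569292, p(101)=214481126, p(102)=241265379, p(103)=271248950, p(104)=304801365, p(105)=342325709, p(106)=384276336, p(107)=431149389, p(108)=483502844, p(109)=541946240, p(110)=607163746, p(111)=679903203, p(112)=761002156, p(113)=851376628, p(114)=952050665, p(115)=1064144451, p(116)=1188908248, p(117)=1327710076, p(118)=1482074143, p(119)=1653668665, p(120)=1844349560, p(121)=2056148051, p(122)=2291320912, p(123)=2552338241, p(124)=2841940500, p(125)=3163127352, p(126)=3519222692, p(127)=3913864295, p(128)=4351078600, p(129)=4835271870, p(130)=5371315400, p(131)=5964539504, p(132)=6620830889, p(133)=7346629512, p(134)=8149040695, p(135)=9035836076, p(136)=10015581680, p(137)=11097645016, p(138)=12292341831, p(139)=13610949895, p(140)=15065878135, p(141)=16670689208, p(142)=18440293320, p(143)=20390982757, p(144)=22540654445, p(145)=24908858009, p(146)=27517052599, p(147)=30388671978, p(148)=33549419497, p(149)=37027355200, p(150)=40853235313.
Final step: p(151) = p(150) + p(149) - p(146) - p(144) + p(139) + p(136) - p(129) - p(125) + p(116) + p(111) - p(100) - p(94) + p(81) + p(74) - p(59) - p(51) + p(34) + p(25) - p(6)
= 40853235313 + 37027355200 - 27517052599 - 22540654445 + 13610949895 + 10015581680 - 4835271870 - 3163127352 + 1188908248 + 679903203 - 190569292 - 92669720 + 18004327 + 7089500 - 831820 - 239943 + 12310 + 1958 - 11
= 45060624582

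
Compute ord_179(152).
178

179 is prime, so ord(152) divides φ(179) = 178.
Divisors of 178: 1, 2, 89, 178.
Repeated squaring: 152^1 ≡ 152, 152^2 ≡ 13, 152^4 ≡ 169, 152^8 ≡ 100, 152^16 ≡ 155, 152^32 ≡ 39, 152^64 ≡ 89, 152^128 ≡ 45 (mod 179).
Test 152^d mod 179 for each divisor d in increasing order:
152^1 ≡ 152
152^2 ≡ 13
152^89 = 152^64·152^16·152^8·152^1 ≡ 178
152^178 = 152^128·152^32·152^16·152^2 ≡ 1  ← first divisor giving 1
The order is 178.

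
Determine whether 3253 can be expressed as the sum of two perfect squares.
2² + 57² (a=2, b=57)

Factorization: 3253 = 3253
By Fermat: n is sum of two squares iff every prime p ≡ 3 (mod 4) appears to even power.
All primes ≡ 3 (mod 4) appear to even power.
Search a = 0, 1, 2, … for 3253 - a² a perfect square: first hit at a = 2: 3253 - 4 = 3249 = 57².
3253 = 2² + 57² = 4 + 3249 ✓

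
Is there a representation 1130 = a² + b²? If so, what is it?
13² + 31² (a=13, b=31)

Factorization: 1130 = 2 × 5 × 113
By Fermat: n is sum of two squares iff every prime p ≡ 3 (mod 4) appears to even power.
All primes ≡ 3 (mod 4) appear to even power.
Search a = 0, 1, 2, … for 1130 - a² a perfect square: first hit at a = 13: 1130 - 169 = 961 = 31².
1130 = 13² + 31² = 169 + 961 ✓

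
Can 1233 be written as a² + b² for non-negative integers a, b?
12² + 33² (a=12, b=33)

Factorization: 1233 = 3^2 × 137
By Fermat: n is sum of two squares iff every prime p ≡ 3 (mod 4) appears to even power.
All primes ≡ 3 (mod 4) appear to even power.
Search a = 0, 1, 2, … for 1233 - a² a perfect square: first hit at a = 12: 1233 - 144 = 1089 = 33².
1233 = 12² + 33² = 144 + 1089 ✓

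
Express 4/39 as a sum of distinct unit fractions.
1/10 + 1/390

Greedy algorithm:
4/39: ceiling(39/4) = 10, use 1/10
1/390: ceiling(390/1) = 390, use 1/390
Result: 4/39 = 1/10 + 1/390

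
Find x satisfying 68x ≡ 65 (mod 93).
x ≡ 16 (mod 93)

gcd(68, 93) = 1, which divides 65, so solutions exist.
Find 68^(-1) mod 93 by the extended Euclidean algorithm:
93 = 1 × 68 + 25  ⟹  25 = (1)·93 + (-1)·68
68 = 2 × 25 + 18  ⟹  18 = (-2)·93 + (3)·68
25 = 1 × 18 + 7  ⟹  7 = (3)·93 + (-4)·68
18 = 2 × 7 + 4  ⟹  4 = (-8)·93 + (11)·68
7 = 1 × 4 + 3  ⟹  3 = (11)·93 + (-15)·68
4 = 1 × 3 + 1  ⟹  1 = (-19)·93 + (26)·68
So (26)·68 ≡ 1 (mod 93), i.e. 68^(-1) ≡ 26 (mod 93).
x ≡ 26 × 65 = 1690 ≡ 16 (mod 93).
Check: 68 × 16 = 1088 ≡ 65 (mod 93).
Unique solution: x ≡ 16 (mod 93)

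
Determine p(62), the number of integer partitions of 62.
1300156

p(n) counts ways to write n as a sum of positive integers (order ignored).
Euler's pentagonal recurrence: p(k) = p(k-1) + p(k-2) - p(k-5) - p(k-7) + p(k-12) + p(k-15) - ... (offsets j(3j∓1)/2, signs ++--, p(0)=1, p(<0)=0).
DP table for k = 0..61: p(0)=1, p(1)=1, p(2)=2, p(3)=3, p(4)=5, p(5)=7, p(6)=11, p(7)=15, p(8)=22, p(9)=30, p(10)=42, p(11)=56, p(12)=77, p(13)=101, p(14)=135, p(15)=176, p(16)=231, p(17)=297, p(18)=385, p(19)=490, p(20)=627, p(21)=792, p(22)=1002, p(23)=1255, p(24)=1575, p(25)=1958, p(26)=2436, p(27)=3010, p(28)=3718, p(29)=4565, p(30)=5604, p(31)=6842, p(32)=8349, p(33)=10143, p(34)=12310, p(35)=14883, p(36)=17977, p(37)=21637, p(38)=26015, p(39)=31185, p(40)=37338, p(41)=44583, p(42)=53174, p(43)=63261, p(44)=75175, p(45)=89134, p(46)=105558, p(47)=124754, p(48)=147273, p(49)=173525, p(50)=204226, p(51)=239943, p(52)=281589, p(53)=329931, p(54)=386155, p(55)=451276, p(56)=526823, p(57)=614154, p(58)=715220, p(59)=831820, p(60)=966467, p(61)=1121505.
Final step: p(62) = p(61) + p(60) - p(57) - p(55) + p(50) + p(47) - p(40) - p(36) + p(27) + p(22) - p(11) - p(5)
= 1121505 + 966467 - 614154 - 451276 + 204226 + 124754 - 37338 - 17977 + 3010 + 1002 - 56 - 7
= 1300156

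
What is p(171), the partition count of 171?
301384802048

p(n) counts ways to write n as a sum of positive integers (order ignored).
Euler's pentagonal recurrence: p(k) = p(k-1) + p(k-2) - p(k-5) - p(k-7) + p(k-12) + p(k-15) - ... (offsets j(3j∓1)/2, signs ++--, p(0)=1, p(<0)=0).
DP table for k = 0..170: p(0)=1, p(1)=1, p(2)=2, p(3)=3, p(4)=5, p(5)=7, p(6)=11, p(7)=15, p(8)=22, p(9)=30, p(10)=42, p(11)=56, p(12)=77, p(13)=101, p(14)=135, p(15)=176, p(16)=231, p(17)=297, p(18)=385, p(19)=490, p(20)=627, p(21)=792, p(22)=1002, p(23)=1255, p(24)=1575, p(25)=1958, p(26)=2436, p(27)=3010, p(28)=3718, p(29)=4565, p(30)=5604, p(31)=6842, p(32)=8349, p(33)=10143, p(34)=12310, p(35)=14883, p(36)=17977, p(37)=21637, p(38)=26015, p(39)=31185, p(40)=37338, p(41)=44583, p(42)=53174, p(43)=63261, p(44)=75175, p(45)=89134, p(46)=105558, p(47)=124754, p(48)=147273, p(49)=173525, p(50)=204226, p(51)=239943, p(52)=281589, p(53)=329931, p(54)=386155, p(55)=451276, p(56)=526823, p(57)=614154, p(58)=715220, p(59)=831820, p(60)=966467, p(61)=1121505, p(62)=1300156, p(63)=1505499, p(64)=1741630, p(65)=2012558, p(66)=2323520, p(67)=2679689, p(68)=3087735, p(69)=3554345, p(70)=4087968, p(71)=4697205, p(72)=5392783, p(73)=6185689, p(74)=7089500, p(75)=8118264, p(76)=9289091, p(77)=10619863, p(78)=12132164, p(79)=13848650, p(80)=15796476, p(81)=18004327, p(82)=20506255, p(83)=23338469, p(84)=26543660, p(85)=30167357, p(86)=34262962, p(87)=38887673, p(88)=44108109, p(89)=49995925, p(90)=56634173, p(91)=64112359, p(92)=72533807, p(93)=82010177, p(94)=92669720, p(95)=104651419, p(96)=118114304, p(97)=133230930, p(98)=150198136, p(99)=169229875, p(100)=190569292, p(101)=214481126, p(102)=241265379, p(103)=271248950, p(104)=304801365, p(105)=342325709, p(106)=384276336, p(107)=431149389, p(108)=483502844, p(109)=541946240, p(110)=607163746, p(111)=679903203, p(112)=761002156, p(113)=851376628, p(114)=952050665, p(115)=1064144451, p(116)=1188908248, p(117)=1327710076, p(118)=1482074143, p(119)=1653668665, p(120)=1844349560, p(121)=2056148051, p(122)=2291320912, p(123)=2552338241, p(124)=2841940500, p(125)=3163127352, p(126)=3519222692, p(127)=3913864295, p(128)=4351078600, p(129)=4835271870, p(130)=5371315400, p(131)=5964539504, p(132)=6620830889, p(133)=7346629512, p(134)=8149040695, p(135)=9035836076, p(136)=10015581680, p(137)=11097645016, p(138)=12292341831, p(139)=13610949895, p(140)=15065878135, p(141)=16670689208, p(142)=18440293320, p(143)=20390982757, p(144)=22540654445, p(145)=24908858009, p(146)=27517052599, p(147)=30388671978, p(148)=33549419497, p(149)=37027355200, p(150)=40853235313, p(151)=45060624582, p(152)=49686288421, p(153)=54770336324, p(154)=60356673280, p(155)=66493182097, p(156)=73232243759, p(157)=80630964769, p(158)=88751778802, p(159)=97662728555, p(160)=107438159466, p(161)=118159068427, p(162)=129913904637, p(163)=142798995930, p(164)=156919475295, p(165)=172389800255, p(166)=189334822579, p(167)=207890420102, p(168)=228204732751, p(169)=250438925115, p(170)=274768617130.
Final step: p(171) = p(170) + p(169) - p(166) - p(164) + p(159) + p(156) - p(149) - p(145) + p(136) + p(131) - p(120) - p(114) + p(101) + p(94) - p(79) - p(71) + p(54) + p(45) - p(26) - p(16)
= 274768617130 + 250438925115 - 189334822579 - 156919475295 + 97662728555 + 73232243759 - 37027355200 - 24908858009 + 10015581680 + 5964539504 - 1844349560 - 952050665 + 214481126 + 92669720 - 13848650 - 4697205 + 386155 + 89134 - 2436 - 231
= 301384802048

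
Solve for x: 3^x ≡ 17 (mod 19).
16

Baby-step giant-step with step n = ⌈√19⌉ = 5.
Baby steps 3^j mod 19 (j:value) for j=0..4: 0:1, 1:3, 2:9, 3:8, 4:5.
Giant-step multiplier: 3^(-5) ≡ 3^(18-5) = 3^13 ≡ 14 (mod 19).
Giant steps γ_i = 17·14^i mod 19: γ_0=17, γ_1=10, γ_2=7, γ_3=3 (in table at j=1).
x = i·n + j = 3·5 + 1 = 16.
Check: 3^16 ≡ 17 (mod 19).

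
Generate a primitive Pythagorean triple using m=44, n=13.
(1767, 1144, 2105)

Euclid's formula: a = m² - n², b = 2mn, c = m² + n²
m = 44, n = 13
a = 44² - 13² = 1936 - 169 = 1767
b = 2 × 44 × 13 = 1144
c = 44² + 13² = 1936 + 169 = 2105
Verification: 1767² + 1144² = 3122289 + 1308736 = 4431025 = 2105² ✓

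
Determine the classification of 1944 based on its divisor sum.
abundant

Proper divisors of 1944: sum = 1 + 2 + 3 + 4 + 6 + 8 + 9 + 12 + ... + 324 + 486 + 648 + 972 (23 divisors) = 3516
Since 3516 > 1944, 1944 is abundant.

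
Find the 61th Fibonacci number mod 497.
247

Matrix identity: Q^n = [[F_(n+1), F_n], [F_n, F_(n-1)]] with Q = [[1,1],[1,0]].
n = 61 = 111101₂. Square-and-multiply, entries mod 497:
Q^1 = [[1,1],[1,0]]
Q^3 = (Q^1)²·Q = [[3,2],[2,1]]
Q^7 = (Q^3)²·Q = [[21,13],[13,8]]
Q^15 = (Q^7)²·Q = [[490,113],[113,377]]
Q^30 = (Q^15)² = [[393,62],[62,331]]
Q^61 = (Q^30)²·Q = [[405,247],[247,158]]
F_61 mod 497 = Q^61[0][1] = 247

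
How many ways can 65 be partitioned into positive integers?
2012558

p(n) counts ways to write n as a sum of positive integers (order ignored).
Euler's pentagonal recurrence: p(k) = p(k-1) + p(k-2) - p(k-5) - p(k-7) + p(k-12) + p(k-15) - ... (offsets j(3j∓1)/2, signs ++--, p(0)=1, p(<0)=0).
DP table for k = 0..64: p(0)=1, p(1)=1, p(2)=2, p(3)=3, p(4)=5, p(5)=7, p(6)=11, p(7)=15, p(8)=22, p(9)=30, p(10)=42, p(11)=56, p(12)=77, p(13)=101, p(14)=135, p(15)=176, p(16)=231, p(17)=297, p(18)=385, p(19)=490, p(20)=627, p(21)=792, p(22)=1002, p(23)=1255, p(24)=1575, p(25)=1958, p(26)=2436, p(27)=3010, p(28)=3718, p(29)=4565, p(30)=5604, p(31)=6842, p(32)=8349, p(33)=10143, p(34)=12310, p(35)=14883, p(36)=17977, p(37)=21637, p(38)=26015, p(39)=31185, p(40)=37338, p(41)=44583, p(42)=53174, p(43)=63261, p(44)=75175, p(45)=89134, p(46)=105558, p(47)=124754, p(48)=147273, p(49)=173525, p(50)=204226, p(51)=239943, p(52)=281589, p(53)=329931, p(54)=386155, p(55)=451276, p(56)=526823, p(57)=614154, p(58)=715220, p(59)=831820, p(60)=966467, p(61)=1121505, p(62)=1300156, p(63)=1505499, p(64)=1741630.
Final step: p(65) = p(64) + p(63) - p(60) - p(58) + p(53) + p(50) - p(43) - p(39) + p(30) + p(25) - p(14) - p(8)
= 1741630 + 1505499 - 966467 - 715220 + 329931 + 204226 - 63261 - 31185 + 5604 + 1958 - 135 - 22
= 2012558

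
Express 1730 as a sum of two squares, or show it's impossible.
7² + 41² (a=7, b=41)

Factorization: 1730 = 2 × 5 × 173
By Fermat: n is sum of two squares iff every prime p ≡ 3 (mod 4) appears to even power.
All primes ≡ 3 (mod 4) appear to even power.
Search a = 0, 1, 2, … for 1730 - a² a perfect square: first hit at a = 7: 1730 - 49 = 1681 = 41².
1730 = 7² + 41² = 49 + 1681 ✓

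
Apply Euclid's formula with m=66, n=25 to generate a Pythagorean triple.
(3731, 3300, 4981)

Euclid's formula: a = m² - n², b = 2mn, c = m² + n²
m = 66, n = 25
a = 66² - 25² = 4356 - 625 = 3731
b = 2 × 66 × 25 = 3300
c = 66² + 25² = 4356 + 625 = 4981
Verification: 3731² + 3300² = 13920361 + 10890000 = 24810361 = 4981² ✓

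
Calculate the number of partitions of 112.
761002156

p(n) counts ways to write n as a sum of positive integers (order ignored).
Euler's pentagonal recurrence: p(k) = p(k-1) + p(k-2) - p(k-5) - p(k-7) + p(k-12) + p(k-15) - ... (offsets j(3j∓1)/2, signs ++--, p(0)=1, p(<0)=0).
DP table for k = 0..111: p(0)=1, p(1)=1, p(2)=2, p(3)=3, p(4)=5, p(5)=7, p(6)=11, p(7)=15, p(8)=22, p(9)=30, p(10)=42, p(11)=56, p(12)=77, p(13)=101, p(14)=135, p(15)=176, p(16)=231, p(17)=297, p(18)=385, p(19)=490, p(20)=627, p(21)=792, p(22)=1002, p(23)=1255, p(24)=1575, p(25)=1958, p(26)=2436, p(27)=3010, p(28)=3718, p(29)=4565, p(30)=5604, p(31)=6842, p(32)=8349, p(33)=10143, p(34)=12310, p(35)=14883, p(36)=17977, p(37)=21637, p(38)=26015, p(39)=31185, p(40)=37338, p(41)=44583, p(42)=53174, p(43)=63261, p(44)=75175, p(45)=89134, p(46)=105558, p(47)=124754, p(48)=147273, p(49)=173525, p(50)=204226, p(51)=239943, p(52)=281589, p(53)=329931, p(54)=386155, p(55)=451276, p(56)=526823, p(57)=614154, p(58)=715220, p(59)=831820, p(60)=966467, p(61)=1121505, p(62)=1300156, p(63)=1505499, p(64)=1741630, p(65)=2012558, p(66)=2323520, p(67)=2679689, p(68)=3087735, p(69)=3554345, p(70)=4087968, p(71)=4697205, p(72)=5392783, p(73)=6185689, p(74)=7089500, p(75)=8118264, p(76)=9289091, p(77)=10619863, p(78)=12132164, p(79)=13848650, p(80)=15796476, p(81)=18004327, p(82)=20506255, p(83)=23338469, p(84)=26543660, p(85)=30167357, p(86)=34262962, p(87)=38887673, p(88)=44108109, p(89)=49995925, p(90)=56634173, p(91)=64112359, p(92)=72533807, p(93)=82010177, p(94)=92669720, p(95)=104651419, p(96)=118114304, p(97)=133230930, p(98)=150198136, p(99)=169229875, p(100)=190569292, p(101)=214481126, p(102)=241265379, p(103)=271248950, p(104)=304801365, p(105)=342325709, p(106)=384276336, p(107)=431149389, p(108)=483502844, p(109)=541946240, p(110)=607163746, p(111)=679903203.
Final step: p(112) = p(111) + p(110) - p(107) - p(105) + p(100) + p(97) - p(90) - p(86) + p(77) + p(72) - p(61) - p(55) + p(42) + p(35) - p(20) - p(12)
= 679903203 + 607163746 - 431149389 - 342325709 + 190569292 + 133230930 - 56634173 - 34262962 + 10619863 + 5392783 - 1121505 - 451276 + 53174 + 14883 - 627 - 77
= 761002156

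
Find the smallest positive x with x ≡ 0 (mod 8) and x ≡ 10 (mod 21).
136

Using Chinese Remainder Theorem:
M = 8 × 21 = 168
M1 = 21, M2 = 8
y1 = 21^(-1) mod 8 = 5
y2 = 8^(-1) mod 21 = 8
x = (0×21×5 + 10×8×8) mod 168 = 136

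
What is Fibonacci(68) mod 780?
261

Matrix identity: Q^n = [[F_(n+1), F_n], [F_n, F_(n-1)]] with Q = [[1,1],[1,0]].
n = 68 = 1000100₂. Square-and-multiply, entries mod 780:
Q^1 = [[1,1],[1,0]]
Q^2 = (Q^1)² = [[2,1],[1,1]]
Q^4 = (Q^2)² = [[5,3],[3,2]]
Q^8 = (Q^4)² = [[34,21],[21,13]]
Q^17 = (Q^8)²·Q = [[244,37],[37,207]]
Q^34 = (Q^17)² = [[65,307],[307,538]]
Q^68 = (Q^34)² = [[194,261],[261,713]]
F_68 mod 780 = Q^68[0][1] = 261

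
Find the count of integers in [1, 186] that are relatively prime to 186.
60

186 = 2 × 3 × 31
φ(n) = n × ∏(1 - 1/p) for each prime p dividing n
φ(186) = 186 × (1 - 1/2) × (1 - 1/3) × (1 - 1/31) = 60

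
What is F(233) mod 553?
475

Matrix identity: Q^n = [[F_(n+1), F_n], [F_n, F_(n-1)]] with Q = [[1,1],[1,0]].
n = 233 = 11101001₂. Square-and-multiply, entries mod 553:
Q^1 = [[1,1],[1,0]]
Q^3 = (Q^1)²·Q = [[3,2],[2,1]]
Q^7 = (Q^3)²·Q = [[21,13],[13,8]]
Q^14 = (Q^7)² = [[57,377],[377,233]]
Q^29 = (Q^14)²·Q = [[328,492],[492,389]]
Q^58 = (Q^29)² = [[152,503],[503,202]]
Q^116 = (Q^58)² = [[166,549],[549,170]]
Q^233 = (Q^116)²·Q = [[237,475],[475,315]]
F_233 mod 553 = Q^233[0][1] = 475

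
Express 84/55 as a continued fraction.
[1; 1, 1, 8, 1, 2]

Euclidean algorithm steps:
84 = 1 × 55 + 29
55 = 1 × 29 + 26
29 = 1 × 26 + 3
26 = 8 × 3 + 2
3 = 1 × 2 + 1
2 = 2 × 1 + 0
Continued fraction: [1; 1, 1, 8, 1, 2]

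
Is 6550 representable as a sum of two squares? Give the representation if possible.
Not possible

Factorization: 6550 = 2 × 5^2 × 131
By Fermat: n is sum of two squares iff every prime p ≡ 3 (mod 4) appears to even power.
Prime(s) ≡ 3 (mod 4) with odd exponent: [(131, 1)]
Therefore 6550 cannot be expressed as a² + b².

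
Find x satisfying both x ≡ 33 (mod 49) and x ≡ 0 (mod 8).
376

Using Chinese Remainder Theorem:
M = 49 × 8 = 392
M1 = 8, M2 = 49
y1 = 8^(-1) mod 49 = 43
y2 = 49^(-1) mod 8 = 1
x = (33×8×43 + 0×49×1) mod 392 = 376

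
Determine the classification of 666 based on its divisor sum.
abundant

Proper divisors of 666: sum = 1 + 2 + 3 + 6 + 9 + 18 + 37 + 74 + 111 + 222 + 333 = 816
Since 816 > 666, 666 is abundant.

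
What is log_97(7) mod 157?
69

Baby-step giant-step with step n = ⌈√157⌉ = 13.
Baby steps 97^j mod 157 (j:value) for j=0..12: 0:1, 1:97, 2:146, 3:32, 4:121, 5:119, 6:82, 7:104, 8:40, 9:112, 10:31, 11:24, 12:130.
Giant-step multiplier: 97^(-13) ≡ 97^(156-13) = 97^143 ≡ 22 (mod 157).
Giant steps γ_i = 7·22^i mod 157: γ_0=7, γ_1=154, γ_2=91, γ_3=118, γ_4=84, γ_5=121 (in table at j=4).
x = i·n + j = 5·13 + 4 = 69.
Check: 97^69 ≡ 7 (mod 157).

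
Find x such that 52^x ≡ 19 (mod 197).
42

Baby-step giant-step with step n = ⌈√197⌉ = 15.
Baby steps 52^j mod 197 (j:value) for j=0..14: 0:1, 1:52, 2:143, 3:147, 4:158, 5:139, 6:136, 7:177, 8:142, 9:95, 10:15, 11:189, 12:175, 13:38, 14:6.
Giant-step multiplier: 52^(-15) ≡ 52^(196-15) = 52^181 ≡ 12 (mod 197).
Giant steps γ_i = 19·12^i mod 197: γ_0=19, γ_1=31, γ_2=175 (in table at j=12).
x = i·n + j = 2·15 + 12 = 42.
Check: 52^42 ≡ 19 (mod 197).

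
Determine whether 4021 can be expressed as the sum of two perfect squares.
39² + 50² (a=39, b=50)

Factorization: 4021 = 4021
By Fermat: n is sum of two squares iff every prime p ≡ 3 (mod 4) appears to even power.
All primes ≡ 3 (mod 4) appear to even power.
Search a = 0, 1, 2, … for 4021 - a² a perfect square: first hit at a = 39: 4021 - 1521 = 2500 = 50².
4021 = 39² + 50² = 1521 + 2500 ✓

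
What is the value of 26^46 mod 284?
20

Repeated squaring. Binary of 46 = 101110.
26^1 ≡ 26 (mod 284); 26^2 ≡ 108 (mod 284); 26^4 ≡ 20 (mod 284); 26^8 ≡ 116 (mod 284); 26^16 ≡ 108 (mod 284); 26^32 ≡ 20 (mod 284)
26^46 = 26^2 × 26^4 × 26^8 × 26^32 ≡ 20 (mod 284)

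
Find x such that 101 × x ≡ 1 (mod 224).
173

gcd(101, 224) = 1, so the inverse exists.
Extended Euclidean algorithm on (224, 101):
224 = 2 × 101 + 22  ⟹  22 = (1)·224 + (-2)·101
101 = 4 × 22 + 13  ⟹  13 = (-4)·224 + (9)·101
22 = 1 × 13 + 9  ⟹  9 = (5)·224 + (-11)·101
13 = 1 × 9 + 4  ⟹  4 = (-9)·224 + (20)·101
9 = 2 × 4 + 1  ⟹  1 = (23)·224 + (-51)·101
So (-51)·101 ≡ 1 (mod 224), i.e. 101^(-1) ≡ -51 ≡ 173 (mod 224).
Check: 101 × 173 = 17473 ≡ 1 (mod 224)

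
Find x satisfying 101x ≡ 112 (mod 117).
x ≡ 110 (mod 117)

gcd(101, 117) = 1, which divides 112, so solutions exist.
Find 101^(-1) mod 117 by the extended Euclidean algorithm:
117 = 1 × 101 + 16  ⟹  16 = (1)·117 + (-1)·101
101 = 6 × 16 + 5  ⟹  5 = (-6)·117 + (7)·101
16 = 3 × 5 + 1  ⟹  1 = (19)·117 + (-22)·101
So (-22)·101 ≡ 1 (mod 117), i.e. 101^(-1) ≡ -22 ≡ 95 (mod 117).
x ≡ 95 × 112 = 10640 ≡ 110 (mod 117).
Check: 101 × 110 = 11110 ≡ 112 (mod 117).
Unique solution: x ≡ 110 (mod 117)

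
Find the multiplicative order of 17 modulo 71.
10

71 is prime, so ord(17) divides φ(71) = 70.
Divisors of 70: 1, 2, 5, 7, 10, 14, 35, 70.
Repeated squaring: 17^1 ≡ 17, 17^2 ≡ 5, 17^4 ≡ 25, 17^8 ≡ 57, 17^16 ≡ 54, 17^32 ≡ 5, 17^64 ≡ 25 (mod 71).
Test 17^d mod 71 for each divisor d in increasing order:
17^1 ≡ 17
17^2 ≡ 5
17^5 = 17^4·17^1 ≡ 70
17^7 = 17^4·17^2·17^1 ≡ 66
17^10 = 17^8·17^2 ≡ 1  ← first divisor giving 1
The order is 10.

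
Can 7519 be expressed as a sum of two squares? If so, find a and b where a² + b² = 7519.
Not possible

Factorization: 7519 = 73 × 103
By Fermat: n is sum of two squares iff every prime p ≡ 3 (mod 4) appears to even power.
Prime(s) ≡ 3 (mod 4) with odd exponent: [(103, 1)]
Therefore 7519 cannot be expressed as a² + b².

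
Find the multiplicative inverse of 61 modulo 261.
184

gcd(61, 261) = 1, so the inverse exists.
Extended Euclidean algorithm on (261, 61):
261 = 4 × 61 + 17  ⟹  17 = (1)·261 + (-4)·61
61 = 3 × 17 + 10  ⟹  10 = (-3)·261 + (13)·61
17 = 1 × 10 + 7  ⟹  7 = (4)·261 + (-17)·61
10 = 1 × 7 + 3  ⟹  3 = (-7)·261 + (30)·61
7 = 2 × 3 + 1  ⟹  1 = (18)·261 + (-77)·61
So (-77)·61 ≡ 1 (mod 261), i.e. 61^(-1) ≡ -77 ≡ 184 (mod 261).
Check: 61 × 184 = 11224 ≡ 1 (mod 261)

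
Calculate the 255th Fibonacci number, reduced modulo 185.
170

Matrix identity: Q^n = [[F_(n+1), F_n], [F_n, F_(n-1)]] with Q = [[1,1],[1,0]].
n = 255 = 11111111₂. Square-and-multiply, entries mod 185:
Q^1 = [[1,1],[1,0]]
Q^3 = (Q^1)²·Q = [[3,2],[2,1]]
Q^7 = (Q^3)²·Q = [[21,13],[13,8]]
Q^15 = (Q^7)²·Q = [[62,55],[55,7]]
Q^31 = (Q^15)²·Q = [[119,24],[24,95]]
Q^63 = (Q^31)²·Q = [[78,122],[122,141]]
Q^127 = (Q^63)²·Q = [[141,63],[63,78]]
Q^255 = (Q^127)²·Q = [[92,170],[170,107]]
F_255 mod 185 = Q^255[0][1] = 170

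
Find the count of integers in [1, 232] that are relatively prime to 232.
112

232 = 2^3 × 29
φ(n) = n × ∏(1 - 1/p) for each prime p dividing n
φ(232) = 232 × (1 - 1/2) × (1 - 1/29) = 112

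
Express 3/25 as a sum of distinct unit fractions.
1/9 + 1/113 + 1/25425

Greedy algorithm:
3/25: ceiling(25/3) = 9, use 1/9
2/225: ceiling(225/2) = 113, use 1/113
1/25425: ceiling(25425/1) = 25425, use 1/25425
Result: 3/25 = 1/9 + 1/113 + 1/25425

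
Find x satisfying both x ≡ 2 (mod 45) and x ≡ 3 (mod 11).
47

Using Chinese Remainder Theorem:
M = 45 × 11 = 495
M1 = 11, M2 = 45
y1 = 11^(-1) mod 45 = 41
y2 = 45^(-1) mod 11 = 1
x = (2×11×41 + 3×45×1) mod 495 = 47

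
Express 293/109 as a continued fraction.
[2; 1, 2, 4, 1, 6]

Euclidean algorithm steps:
293 = 2 × 109 + 75
109 = 1 × 75 + 34
75 = 2 × 34 + 7
34 = 4 × 7 + 6
7 = 1 × 6 + 1
6 = 6 × 1 + 0
Continued fraction: [2; 1, 2, 4, 1, 6]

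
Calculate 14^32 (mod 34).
18

Repeated squaring. Binary of 32 = 100000.
14^1 ≡ 14 (mod 34); 14^2 ≡ 26 (mod 34); 14^4 ≡ 30 (mod 34); 14^8 ≡ 16 (mod 34); 14^16 ≡ 18 (mod 34); 14^32 ≡ 18 (mod 34)
14^32 = 14^32 ≡ 18 (mod 34)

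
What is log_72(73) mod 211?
160

Baby-step giant-step with step n = ⌈√211⌉ = 15.
Baby steps 72^j mod 211 (j:value) for j=0..14: 0:1, 1:72, 2:120, 3:200, 4:52, 5:157, 6:121, 7:61, 8:172, 9:146, 10:173, 11:7, 12:82, 13:207, 14:134.
Giant-step multiplier: 72^(-15) ≡ 72^(210-15) = 72^195 ≡ 40 (mod 211).
Giant steps γ_i = 73·40^i mod 211: γ_0=73, γ_1=177, γ_2=117, γ_3=38, γ_4=43, γ_5=32, γ_6=14, γ_7=138, γ_8=34, γ_9=94, γ_10=173 (in table at j=10).
x = i·n + j = 10·15 + 10 = 160.
Check: 72^160 ≡ 73 (mod 211).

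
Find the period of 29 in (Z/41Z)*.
40

41 is prime, so ord(29) divides φ(41) = 40.
Divisors of 40: 1, 2, 4, 5, 8, 10, 20, 40.
Repeated squaring: 29^1 ≡ 29, 29^2 ≡ 21, 29^4 ≡ 31, 29^8 ≡ 18, 29^16 ≡ 37, 29^32 ≡ 16 (mod 41).
Test 29^d mod 41 for each divisor d in increasing order:
29^1 ≡ 29
29^2 ≡ 21
29^4 ≡ 31
29^5 = 29^4·29^1 ≡ 38
29^8 ≡ 18
29^10 = 29^8·29^2 ≡ 9
29^20 = 29^16·29^4 ≡ 40
29^40 = 29^32·29^8 ≡ 1  ← first divisor giving 1
The order is 40.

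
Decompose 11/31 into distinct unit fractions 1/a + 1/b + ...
1/3 + 1/47 + 1/4371

Greedy algorithm:
11/31: ceiling(31/11) = 3, use 1/3
2/93: ceiling(93/2) = 47, use 1/47
1/4371: ceiling(4371/1) = 4371, use 1/4371
Result: 11/31 = 1/3 + 1/47 + 1/4371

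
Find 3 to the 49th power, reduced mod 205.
3

Repeated squaring. Binary of 49 = 110001.
3^1 ≡ 3 (mod 205); 3^2 ≡ 9 (mod 205); 3^4 ≡ 81 (mod 205); 3^8 ≡ 1 (mod 205); 3^16 ≡ 1 (mod 205); 3^32 ≡ 1 (mod 205)
3^49 = 3^1 × 3^16 × 3^32 ≡ 3 (mod 205)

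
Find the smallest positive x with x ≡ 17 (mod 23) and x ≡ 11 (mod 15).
86

Using Chinese Remainder Theorem:
M = 23 × 15 = 345
M1 = 15, M2 = 23
y1 = 15^(-1) mod 23 = 20
y2 = 23^(-1) mod 15 = 2
x = (17×15×20 + 11×23×2) mod 345 = 86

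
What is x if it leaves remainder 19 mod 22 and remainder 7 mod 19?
349

Using Chinese Remainder Theorem:
M = 22 × 19 = 418
M1 = 19, M2 = 22
y1 = 19^(-1) mod 22 = 7
y2 = 22^(-1) mod 19 = 13
x = (19×19×7 + 7×22×13) mod 418 = 349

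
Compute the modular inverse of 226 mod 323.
313

gcd(226, 323) = 1, so the inverse exists.
Extended Euclidean algorithm on (323, 226):
323 = 1 × 226 + 97  ⟹  97 = (1)·323 + (-1)·226
226 = 2 × 97 + 32  ⟹  32 = (-2)·323 + (3)·226
97 = 3 × 32 + 1  ⟹  1 = (7)·323 + (-10)·226
So (-10)·226 ≡ 1 (mod 323), i.e. 226^(-1) ≡ -10 ≡ 313 (mod 323).
Check: 226 × 313 = 70738 ≡ 1 (mod 323)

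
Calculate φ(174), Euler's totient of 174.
56

174 = 2 × 3 × 29
φ(n) = n × ∏(1 - 1/p) for each prime p dividing n
φ(174) = 174 × (1 - 1/2) × (1 - 1/3) × (1 - 1/29) = 56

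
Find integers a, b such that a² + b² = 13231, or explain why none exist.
Not possible

Factorization: 13231 = 101 × 131
By Fermat: n is sum of two squares iff every prime p ≡ 3 (mod 4) appears to even power.
Prime(s) ≡ 3 (mod 4) with odd exponent: [(131, 1)]
Therefore 13231 cannot be expressed as a² + b².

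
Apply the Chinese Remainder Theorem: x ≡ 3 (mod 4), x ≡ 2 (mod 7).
23

Using Chinese Remainder Theorem:
M = 4 × 7 = 28
M1 = 7, M2 = 4
y1 = 7^(-1) mod 4 = 3
y2 = 4^(-1) mod 7 = 2
x = (3×7×3 + 2×4×2) mod 28 = 23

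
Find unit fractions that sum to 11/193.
1/18 + 1/695 + 1/2414430

Greedy algorithm:
11/193: ceiling(193/11) = 18, use 1/18
5/3474: ceiling(3474/5) = 695, use 1/695
1/2414430: ceiling(2414430/1) = 2414430, use 1/2414430
Result: 11/193 = 1/18 + 1/695 + 1/2414430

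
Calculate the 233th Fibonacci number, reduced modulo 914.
327

Matrix identity: Q^n = [[F_(n+1), F_n], [F_n, F_(n-1)]] with Q = [[1,1],[1,0]].
n = 233 = 11101001₂. Square-and-multiply, entries mod 914:
Q^1 = [[1,1],[1,0]]
Q^3 = (Q^1)²·Q = [[3,2],[2,1]]
Q^7 = (Q^3)²·Q = [[21,13],[13,8]]
Q^14 = (Q^7)² = [[610,377],[377,233]]
Q^29 = (Q^14)²·Q = [[300,561],[561,653]]
Q^58 = (Q^29)² = [[733,857],[857,790]]
Q^116 = (Q^58)² = [[364,19],[19,345]]
Q^233 = (Q^116)²·Q = [[88,327],[327,675]]
F_233 mod 914 = Q^233[0][1] = 327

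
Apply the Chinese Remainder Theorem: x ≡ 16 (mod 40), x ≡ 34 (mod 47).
1256

Using Chinese Remainder Theorem:
M = 40 × 47 = 1880
M1 = 47, M2 = 40
y1 = 47^(-1) mod 40 = 23
y2 = 40^(-1) mod 47 = 20
x = (16×47×23 + 34×40×20) mod 1880 = 1256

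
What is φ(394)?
196

394 = 2 × 197
φ(n) = n × ∏(1 - 1/p) for each prime p dividing n
φ(394) = 394 × (1 - 1/2) × (1 - 1/197) = 196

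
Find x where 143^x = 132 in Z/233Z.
82

Baby-step giant-step with step n = ⌈√233⌉ = 16.
Baby steps 143^j mod 233 (j:value) for j=0..15: 0:1, 1:143, 2:178, 3:57, 4:229, 5:127, 6:220, 7:5, 8:16, 9:191, 10:52, 11:213, 12:169, 13:168, 14:25, 15:80.
Giant-step multiplier: 143^(-16) ≡ 143^(232-16) = 143^216 ≡ 152 (mod 233).
Giant steps γ_i = 132·152^i mod 233: γ_0=132, γ_1=26, γ_2=224, γ_3=30, γ_4=133, γ_5=178 (in table at j=2).
x = i·n + j = 5·16 + 2 = 82.
Check: 143^82 ≡ 132 (mod 233).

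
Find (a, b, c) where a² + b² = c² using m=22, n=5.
(459, 220, 509)

Euclid's formula: a = m² - n², b = 2mn, c = m² + n²
m = 22, n = 5
a = 22² - 5² = 484 - 25 = 459
b = 2 × 22 × 5 = 220
c = 22² + 5² = 484 + 25 = 509
Verification: 459² + 220² = 210681 + 48400 = 259081 = 509² ✓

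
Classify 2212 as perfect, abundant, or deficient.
abundant

Proper divisors of 2212: sum = 1 + 2 + 4 + 7 + 14 + 28 + 79 + 158 + 316 + 553 + 1106 = 2268
Since 2268 > 2212, 2212 is abundant.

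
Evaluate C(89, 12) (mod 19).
13

Using Lucas' theorem:
Write n=89 and k=12 in base 19:
n in base 19: [4, 13]
k in base 19: [0, 12]
C(89,12) mod 19 = ∏ C(n_i, k_i) mod 19
Digit binomials (mod 19): C(4,0) = 1; C(13,12) = 13
Product: 1 × 13 = 13 ≡ 13 (mod 19)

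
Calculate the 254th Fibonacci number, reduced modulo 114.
77

Matrix identity: Q^n = [[F_(n+1), F_n], [F_n, F_(n-1)]] with Q = [[1,1],[1,0]].
n = 254 = 11111110₂. Square-and-multiply, entries mod 114:
Q^1 = [[1,1],[1,0]]
Q^3 = (Q^1)²·Q = [[3,2],[2,1]]
Q^7 = (Q^3)²·Q = [[21,13],[13,8]]
Q^15 = (Q^7)²·Q = [[75,40],[40,35]]
Q^31 = (Q^15)²·Q = [[111,43],[43,68]]
Q^63 = (Q^31)²·Q = [[93,34],[34,59]]
Q^127 = (Q^63)²·Q = [[39,1],[1,38]]
Q^254 = (Q^127)² = [[40,77],[77,77]]
F_254 mod 114 = Q^254[0][1] = 77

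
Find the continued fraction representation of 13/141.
[0; 10, 1, 5, 2]

Euclidean algorithm steps:
13 = 0 × 141 + 13
141 = 10 × 13 + 11
13 = 1 × 11 + 2
11 = 5 × 2 + 1
2 = 2 × 1 + 0
Continued fraction: [0; 10, 1, 5, 2]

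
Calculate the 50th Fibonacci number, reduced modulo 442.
343

Matrix identity: Q^n = [[F_(n+1), F_n], [F_n, F_(n-1)]] with Q = [[1,1],[1,0]].
n = 50 = 110010₂. Square-and-multiply, entries mod 442:
Q^1 = [[1,1],[1,0]]
Q^3 = (Q^1)²·Q = [[3,2],[2,1]]
Q^6 = (Q^3)² = [[13,8],[8,5]]
Q^12 = (Q^6)² = [[233,144],[144,89]]
Q^25 = (Q^12)²·Q = [[285,327],[327,400]]
Q^50 = (Q^25)² = [[304,343],[343,403]]
F_50 mod 442 = Q^50[0][1] = 343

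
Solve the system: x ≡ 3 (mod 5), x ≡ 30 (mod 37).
178

Using Chinese Remainder Theorem:
M = 5 × 37 = 185
M1 = 37, M2 = 5
y1 = 37^(-1) mod 5 = 3
y2 = 5^(-1) mod 37 = 15
x = (3×37×3 + 30×5×15) mod 185 = 178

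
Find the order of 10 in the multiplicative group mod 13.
6

13 is prime, so ord(10) divides φ(13) = 12.
Divisors of 12: 1, 2, 3, 4, 6, 12.
Repeated squaring: 10^1 ≡ 10, 10^2 ≡ 9, 10^4 ≡ 3, 10^8 ≡ 9 (mod 13).
Test 10^d mod 13 for each divisor d in increasing order:
10^1 ≡ 10
10^2 ≡ 9
10^3 = 10^2·10^1 ≡ 12
10^4 ≡ 3
10^6 = 10^4·10^2 ≡ 1  ← first divisor giving 1
The order is 6.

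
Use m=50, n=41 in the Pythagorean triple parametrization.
(819, 4100, 4181)

Euclid's formula: a = m² - n², b = 2mn, c = m² + n²
m = 50, n = 41
a = 50² - 41² = 2500 - 1681 = 819
b = 2 × 50 × 41 = 4100
c = 50² + 41² = 2500 + 1681 = 4181
Verification: 819² + 4100² = 670761 + 16810000 = 17480761 = 4181² ✓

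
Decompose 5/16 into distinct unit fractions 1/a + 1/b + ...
1/4 + 1/16

Greedy algorithm:
5/16: ceiling(16/5) = 4, use 1/4
1/16: ceiling(16/1) = 16, use 1/16
Result: 5/16 = 1/4 + 1/16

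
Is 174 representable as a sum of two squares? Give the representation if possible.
Not possible

Factorization: 174 = 2 × 3 × 29
By Fermat: n is sum of two squares iff every prime p ≡ 3 (mod 4) appears to even power.
Prime(s) ≡ 3 (mod 4) with odd exponent: [(3, 1)]
Therefore 174 cannot be expressed as a² + b².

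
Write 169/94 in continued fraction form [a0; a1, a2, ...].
[1; 1, 3, 1, 18]

Euclidean algorithm steps:
169 = 1 × 94 + 75
94 = 1 × 75 + 19
75 = 3 × 19 + 18
19 = 1 × 18 + 1
18 = 18 × 1 + 0
Continued fraction: [1; 1, 3, 1, 18]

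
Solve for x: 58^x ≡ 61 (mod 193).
59

Baby-step giant-step with step n = ⌈√193⌉ = 14.
Baby steps 58^j mod 193 (j:value) for j=0..13: 0:1, 1:58, 2:83, 3:182, 4:134, 5:52, 6:121, 7:70, 8:7, 9:20, 10:2, 11:116, 12:166, 13:171.
Giant-step multiplier: 58^(-14) ≡ 58^(192-14) = 58^178 ≡ 175 (mod 193).
Giant steps γ_i = 61·175^i mod 193: γ_0=61, γ_1=60, γ_2=78, γ_3=140, γ_4=182 (in table at j=3).
x = i·n + j = 4·14 + 3 = 59.
Check: 58^59 ≡ 61 (mod 193).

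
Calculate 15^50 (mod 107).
83

Repeated squaring. Binary of 50 = 110010.
15^1 ≡ 15 (mod 107); 15^2 ≡ 11 (mod 107); 15^4 ≡ 14 (mod 107); 15^8 ≡ 89 (mod 107); 15^16 ≡ 3 (mod 107); 15^32 ≡ 9 (mod 107)
15^50 = 15^2 × 15^16 × 15^32 ≡ 83 (mod 107)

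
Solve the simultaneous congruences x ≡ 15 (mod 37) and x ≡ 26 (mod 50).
126

Using Chinese Remainder Theorem:
M = 37 × 50 = 1850
M1 = 50, M2 = 37
y1 = 50^(-1) mod 37 = 20
y2 = 37^(-1) mod 50 = 23
x = (15×50×20 + 26×37×23) mod 1850 = 126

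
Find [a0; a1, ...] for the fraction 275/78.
[3; 1, 1, 9, 4]

Euclidean algorithm steps:
275 = 3 × 78 + 41
78 = 1 × 41 + 37
41 = 1 × 37 + 4
37 = 9 × 4 + 1
4 = 4 × 1 + 0
Continued fraction: [3; 1, 1, 9, 4]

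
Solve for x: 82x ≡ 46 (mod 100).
x ≡ 3 (mod 50)

gcd(82, 100) = 2, which divides 46, so solutions exist.
Divide through by 2: 41x ≡ 23 (mod 50).
Find 41^(-1) mod 50 by the extended Euclidean algorithm:
50 = 1 × 41 + 9  ⟹  9 = (1)·50 + (-1)·41
41 = 4 × 9 + 5  ⟹  5 = (-4)·50 + (5)·41
9 = 1 × 5 + 4  ⟹  4 = (5)·50 + (-6)·41
5 = 1 × 4 + 1  ⟹  1 = (-9)·50 + (11)·41
So (11)·41 ≡ 1 (mod 50), i.e. 41^(-1) ≡ 11 (mod 50).
x ≡ 11 × 23 = 253 ≡ 3 (mod 50).
Check: 82 × 3 = 246 ≡ 46 (mod 100).
x ≡ 3 (mod 50), giving 2 solutions mod 100.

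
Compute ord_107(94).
106

107 is prime, so ord(94) divides φ(107) = 106.
Divisors of 106: 1, 2, 53, 106.
Repeated squaring: 94^1 ≡ 94, 94^2 ≡ 62, 94^4 ≡ 99, 94^8 ≡ 64, 94^16 ≡ 30, 94^32 ≡ 44, 94^64 ≡ 10 (mod 107).
Test 94^d mod 107 for each divisor d in increasing order:
94^1 ≡ 94
94^2 ≡ 62
94^53 = 94^32·94^16·94^4·94^1 ≡ 106
94^106 = 94^64·94^32·94^8·94^2 ≡ 1  ← first divisor giving 1
The order is 106.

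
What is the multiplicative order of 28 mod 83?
41

83 is prime, so ord(28) divides φ(83) = 82.
Divisors of 82: 1, 2, 41, 82.
Repeated squaring: 28^1 ≡ 28, 28^2 ≡ 37, 28^4 ≡ 41, 28^8 ≡ 21, 28^16 ≡ 26, 28^32 ≡ 12, 28^64 ≡ 61 (mod 83).
Test 28^d mod 83 for each divisor d in increasing order:
28^1 ≡ 28
28^2 ≡ 37
28^41 = 28^32·28^8·28^1 ≡ 1  ← first divisor giving 1
The order is 41.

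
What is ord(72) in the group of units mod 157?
156

157 is prime, so ord(72) divides φ(157) = 156.
Divisors of 156: 1, 2, 3, 4, 6, 12, 13, 26, 39, 52, 78, 156.
Repeated squaring: 72^1 ≡ 72, 72^2 ≡ 3, 72^4 ≡ 9, 72^8 ≡ 81, 72^16 ≡ 124, 72^32 ≡ 147, 72^64 ≡ 100, 72^128 ≡ 109 (mod 157).
Test 72^d mod 157 for each divisor d in increasing order:
72^1 ≡ 72
72^2 ≡ 3
72^3 = 72^2·72^1 ≡ 59
72^4 ≡ 9
72^6 = 72^4·72^2 ≡ 27
72^12 = 72^8·72^4 ≡ 101
72^13 = 72^8·72^4·72^1 ≡ 50
72^26 = 72^16·72^8·72^2 ≡ 145
72^39 = 72^32·72^4·72^2·72^1 ≡ 28
72^52 = 72^32·72^16·72^4 ≡ 144
72^78 = 72^64·72^8·72^4·72^2 ≡ 156
72^156 = 72^128·72^16·72^8·72^4 ≡ 1  ← first divisor giving 1
The order is 156.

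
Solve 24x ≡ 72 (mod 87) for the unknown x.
x ≡ 3 (mod 29)

gcd(24, 87) = 3, which divides 72, so solutions exist.
Divide through by 3: 8x ≡ 24 (mod 29).
Find 8^(-1) mod 29 by the extended Euclidean algorithm:
29 = 3 × 8 + 5  ⟹  5 = (1)·29 + (-3)·8
8 = 1 × 5 + 3  ⟹  3 = (-1)·29 + (4)·8
5 = 1 × 3 + 2  ⟹  2 = (2)·29 + (-7)·8
3 = 1 × 2 + 1  ⟹  1 = (-3)·29 + (11)·8
So (11)·8 ≡ 1 (mod 29), i.e. 8^(-1) ≡ 11 (mod 29).
x ≡ 11 × 24 = 264 ≡ 3 (mod 29).
Check: 24 × 3 = 72 ≡ 72 (mod 87).
x ≡ 3 (mod 29), giving 3 solutions mod 87.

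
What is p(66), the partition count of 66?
2323520

p(n) counts ways to write n as a sum of positive integers (order ignored).
Euler's pentagonal recurrence: p(k) = p(k-1) + p(k-2) - p(k-5) - p(k-7) + p(k-12) + p(k-15) - ... (offsets j(3j∓1)/2, signs ++--, p(0)=1, p(<0)=0).
DP table for k = 0..65: p(0)=1, p(1)=1, p(2)=2, p(3)=3, p(4)=5, p(5)=7, p(6)=11, p(7)=15, p(8)=22, p(9)=30, p(10)=42, p(11)=56, p(12)=77, p(13)=101, p(14)=135, p(15)=176, p(16)=231, p(17)=297, p(18)=385, p(19)=490, p(20)=627, p(21)=792, p(22)=1002, p(23)=1255, p(24)=1575, p(25)=1958, p(26)=2436, p(27)=3010, p(28)=3718, p(29)=4565, p(30)=5604, p(31)=6842, p(32)=8349, p(33)=10143, p(34)=12310, p(35)=14883, p(36)=17977, p(37)=21637, p(38)=26015, p(39)=31185, p(40)=37338, p(41)=44583, p(42)=53174, p(43)=63261, p(44)=75175, p(45)=89134, p(46)=105558, p(47)=124754, p(48)=147273, p(49)=173525, p(50)=204226, p(51)=239943, p(52)=281589, p(53)=329931, p(54)=386155, p(55)=451276, p(56)=526823, p(57)=614154, p(58)=715220, p(59)=831820, p(60)=966467, p(61)=1121505, p(62)=1300156, p(63)=1505499, p(64)=1741630, p(65)=2012558.
Final step: p(66) = p(65) + p(64) - p(61) - p(59) + p(54) + p(51) - p(44) - p(40) + p(31) + p(26) - p(15) - p(9)
= 2012558 + 1741630 - 1121505 - 831820 + 386155 + 239943 - 75175 - 37338 + 6842 + 2436 - 176 - 30
= 2323520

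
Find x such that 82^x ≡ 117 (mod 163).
71

Baby-step giant-step with step n = ⌈√163⌉ = 13.
Baby steps 82^j mod 163 (j:value) for j=0..12: 0:1, 1:82, 2:41, 3:102, 4:51, 5:107, 6:135, 7:149, 8:156, 9:78, 10:39, 11:101, 12:132.
Giant-step multiplier: 82^(-13) ≡ 82^(162-13) = 82^149 ≡ 42 (mod 163).
Giant steps γ_i = 117·42^i mod 163: γ_0=117, γ_1=24, γ_2=30, γ_3=119, γ_4=108, γ_5=135 (in table at j=6).
x = i·n + j = 5·13 + 6 = 71.
Check: 82^71 ≡ 117 (mod 163).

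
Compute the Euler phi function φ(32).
16

32 = 2^5
φ(n) = n × ∏(1 - 1/p) for each prime p dividing n
φ(32) = 32 × (1 - 1/2) = 16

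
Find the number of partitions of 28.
3718

p(n) counts ways to write n as a sum of positive integers (order ignored).
Euler's pentagonal recurrence: p(k) = p(k-1) + p(k-2) - p(k-5) - p(k-7) + p(k-12) + p(k-15) - ... (offsets j(3j∓1)/2, signs ++--, p(0)=1, p(<0)=0).
DP table for k = 0..27: p(0)=1, p(1)=1, p(2)=2, p(3)=3, p(4)=5, p(5)=7, p(6)=11, p(7)=15, p(8)=22, p(9)=30, p(10)=42, p(11)=56, p(12)=77, p(13)=101, p(14)=135, p(15)=176, p(16)=231, p(17)=297, p(18)=385, p(19)=490, p(20)=627, p(21)=792, p(22)=1002, p(23)=1255, p(24)=1575, p(25)=1958, p(26)=2436, p(27)=3010.
Final step: p(28) = p(27) + p(26) - p(23) - p(21) + p(16) + p(13) - p(6) - p(2)
= 3010 + 2436 - 1255 - 792 + 231 + 101 - 11 - 2
= 3718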